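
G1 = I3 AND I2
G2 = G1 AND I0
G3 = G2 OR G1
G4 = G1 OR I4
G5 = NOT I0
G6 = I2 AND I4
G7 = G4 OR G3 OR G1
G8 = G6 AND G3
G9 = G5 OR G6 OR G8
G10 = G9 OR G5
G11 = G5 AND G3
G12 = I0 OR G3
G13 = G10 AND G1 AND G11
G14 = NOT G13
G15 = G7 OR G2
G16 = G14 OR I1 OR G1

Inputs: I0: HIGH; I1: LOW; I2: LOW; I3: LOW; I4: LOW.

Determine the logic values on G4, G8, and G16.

G1 = I3 AND I2 = LOW AND LOW = LOW
G2 = G1 AND I0 = LOW AND HIGH = LOW
G3 = G2 OR G1 = LOW OR LOW = LOW
G4 = G1 OR I4 = LOW OR LOW = LOW
G5 = NOT I0 = NOT HIGH = LOW
G6 = I2 AND I4 = LOW AND LOW = LOW
G8 = G6 AND G3 = LOW AND LOW = LOW
G9 = G5 OR G6 OR G8 = LOW OR LOW OR LOW = LOW
G10 = G9 OR G5 = LOW OR LOW = LOW
G11 = G5 AND G3 = LOW AND LOW = LOW
G13 = G10 AND G1 AND G11 = LOW AND LOW AND LOW = LOW
G14 = NOT G13 = NOT LOW = HIGH
G16 = G14 OR I1 OR G1 = HIGH OR LOW OR LOW = HIGH

G4 = LOW; G8 = LOW; G16 = HIGH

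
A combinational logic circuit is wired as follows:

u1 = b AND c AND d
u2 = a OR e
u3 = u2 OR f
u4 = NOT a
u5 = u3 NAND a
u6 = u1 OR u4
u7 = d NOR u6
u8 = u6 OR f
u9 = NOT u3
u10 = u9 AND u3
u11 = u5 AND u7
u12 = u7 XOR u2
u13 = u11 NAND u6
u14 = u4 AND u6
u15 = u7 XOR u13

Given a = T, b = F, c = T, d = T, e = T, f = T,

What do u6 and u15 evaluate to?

u6 = F, u15 = T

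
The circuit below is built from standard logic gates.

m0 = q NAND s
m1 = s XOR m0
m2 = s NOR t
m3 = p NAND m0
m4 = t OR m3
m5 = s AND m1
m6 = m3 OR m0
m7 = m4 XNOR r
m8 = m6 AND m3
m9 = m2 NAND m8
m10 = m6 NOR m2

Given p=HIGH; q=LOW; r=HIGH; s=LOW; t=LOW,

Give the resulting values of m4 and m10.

m0 = q NAND s = LOW NAND LOW = HIGH
m2 = s NOR t = LOW NOR LOW = HIGH
m3 = p NAND m0 = HIGH NAND HIGH = LOW
m4 = t OR m3 = LOW OR LOW = LOW
m6 = m3 OR m0 = LOW OR HIGH = HIGH
m10 = m6 NOR m2 = HIGH NOR HIGH = LOW

m4 = LOW, m10 = LOW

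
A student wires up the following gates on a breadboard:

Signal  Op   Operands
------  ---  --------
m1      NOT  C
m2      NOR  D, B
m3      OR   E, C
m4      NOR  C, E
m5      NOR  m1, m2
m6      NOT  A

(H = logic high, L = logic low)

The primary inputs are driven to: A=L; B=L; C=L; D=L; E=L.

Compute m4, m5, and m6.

m1 = NOT C = NOT L = H
m2 = D NOR B = L NOR L = H
m4 = C NOR E = L NOR L = H
m5 = m1 NOR m2 = H NOR H = L
m6 = NOT A = NOT L = H

m4 = H, m5 = L, m6 = H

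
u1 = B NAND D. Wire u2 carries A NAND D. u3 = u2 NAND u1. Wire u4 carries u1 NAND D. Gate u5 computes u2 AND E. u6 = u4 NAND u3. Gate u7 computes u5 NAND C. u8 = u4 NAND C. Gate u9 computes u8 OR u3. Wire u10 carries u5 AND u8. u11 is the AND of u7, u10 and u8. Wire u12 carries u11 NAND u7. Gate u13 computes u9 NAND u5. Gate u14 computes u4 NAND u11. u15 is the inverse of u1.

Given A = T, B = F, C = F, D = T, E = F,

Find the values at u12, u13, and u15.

u12 = T; u13 = T; u15 = F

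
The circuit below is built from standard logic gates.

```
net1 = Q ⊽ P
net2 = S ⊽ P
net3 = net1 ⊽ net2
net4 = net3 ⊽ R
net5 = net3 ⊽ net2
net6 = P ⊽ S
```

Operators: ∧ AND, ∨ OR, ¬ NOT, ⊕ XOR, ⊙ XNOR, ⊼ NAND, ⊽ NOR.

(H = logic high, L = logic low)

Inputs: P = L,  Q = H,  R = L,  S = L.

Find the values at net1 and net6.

net1 = L  net6 = H

net1 = Q NOR P = H NOR L = L
net6 = P NOR S = L NOR L = H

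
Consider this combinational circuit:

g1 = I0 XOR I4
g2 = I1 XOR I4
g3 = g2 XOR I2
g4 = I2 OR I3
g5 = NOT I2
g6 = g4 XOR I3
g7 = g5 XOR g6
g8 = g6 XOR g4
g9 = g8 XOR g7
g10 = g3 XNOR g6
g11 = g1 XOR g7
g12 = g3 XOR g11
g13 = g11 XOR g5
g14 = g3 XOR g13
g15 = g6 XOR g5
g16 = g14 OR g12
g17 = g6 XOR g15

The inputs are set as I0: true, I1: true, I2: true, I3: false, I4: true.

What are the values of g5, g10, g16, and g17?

g1 = I0 XOR I4 = true XOR true = false
g2 = I1 XOR I4 = true XOR true = false
g3 = g2 XOR I2 = false XOR true = true
g4 = I2 OR I3 = true OR false = true
g5 = NOT I2 = NOT true = false
g6 = g4 XOR I3 = true XOR false = true
g7 = g5 XOR g6 = false XOR true = true
g10 = g3 XNOR g6 = true XNOR true = true
g11 = g1 XOR g7 = false XOR true = true
g12 = g3 XOR g11 = true XOR true = false
g13 = g11 XOR g5 = true XOR false = true
g14 = g3 XOR g13 = true XOR true = false
g15 = g6 XOR g5 = true XOR false = true
g16 = g14 OR g12 = false OR false = false
g17 = g6 XOR g15 = true XOR true = false

g5 = false, g10 = true, g16 = false, g17 = false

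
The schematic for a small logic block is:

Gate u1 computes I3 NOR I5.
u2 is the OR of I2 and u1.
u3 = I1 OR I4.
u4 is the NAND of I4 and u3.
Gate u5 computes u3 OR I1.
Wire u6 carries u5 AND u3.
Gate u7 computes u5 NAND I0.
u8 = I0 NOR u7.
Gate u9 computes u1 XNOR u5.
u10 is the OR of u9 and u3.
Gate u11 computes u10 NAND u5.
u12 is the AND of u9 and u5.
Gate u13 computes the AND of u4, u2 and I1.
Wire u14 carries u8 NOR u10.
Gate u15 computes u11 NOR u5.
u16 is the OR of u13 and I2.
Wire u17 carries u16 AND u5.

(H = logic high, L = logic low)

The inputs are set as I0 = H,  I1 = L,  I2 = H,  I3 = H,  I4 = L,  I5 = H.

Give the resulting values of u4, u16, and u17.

u1 = I3 NOR I5 = H NOR H = L
u2 = I2 OR u1 = H OR L = H
u3 = I1 OR I4 = L OR L = L
u4 = I4 NAND u3 = L NAND L = H
u5 = u3 OR I1 = L OR L = L
u13 = u4 AND u2 AND I1 = H AND H AND L = L
u16 = u13 OR I2 = L OR H = H
u17 = u16 AND u5 = H AND L = L

u4 = H; u16 = H; u17 = L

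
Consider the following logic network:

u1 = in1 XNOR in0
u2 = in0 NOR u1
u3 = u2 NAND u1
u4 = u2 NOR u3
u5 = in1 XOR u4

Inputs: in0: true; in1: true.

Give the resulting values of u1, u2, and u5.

u1 = true  u2 = false  u5 = true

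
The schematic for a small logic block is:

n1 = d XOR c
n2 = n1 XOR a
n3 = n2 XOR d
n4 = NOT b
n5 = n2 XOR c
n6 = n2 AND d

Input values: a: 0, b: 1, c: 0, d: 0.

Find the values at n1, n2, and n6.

n1 = 0, n2 = 0, n6 = 0

n1 = d XOR c = 0 XOR 0 = 0
n2 = n1 XOR a = 0 XOR 0 = 0
n6 = n2 AND d = 0 AND 0 = 0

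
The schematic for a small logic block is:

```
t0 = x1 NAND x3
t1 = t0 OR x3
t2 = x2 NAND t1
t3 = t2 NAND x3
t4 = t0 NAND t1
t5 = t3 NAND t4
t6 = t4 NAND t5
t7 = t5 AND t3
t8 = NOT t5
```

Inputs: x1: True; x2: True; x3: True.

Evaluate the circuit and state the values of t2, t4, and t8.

t0 = x1 NAND x3 = True NAND True = False
t1 = t0 OR x3 = False OR True = True
t2 = x2 NAND t1 = True NAND True = False
t3 = t2 NAND x3 = False NAND True = True
t4 = t0 NAND t1 = False NAND True = True
t5 = t3 NAND t4 = True NAND True = False
t8 = NOT t5 = NOT False = True

t2 = False; t4 = True; t8 = True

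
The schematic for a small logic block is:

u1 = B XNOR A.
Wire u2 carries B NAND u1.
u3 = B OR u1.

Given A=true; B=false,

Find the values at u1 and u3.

u1 = false  u3 = false

u1 = B XNOR A = false XNOR true = false
u3 = B OR u1 = false OR false = false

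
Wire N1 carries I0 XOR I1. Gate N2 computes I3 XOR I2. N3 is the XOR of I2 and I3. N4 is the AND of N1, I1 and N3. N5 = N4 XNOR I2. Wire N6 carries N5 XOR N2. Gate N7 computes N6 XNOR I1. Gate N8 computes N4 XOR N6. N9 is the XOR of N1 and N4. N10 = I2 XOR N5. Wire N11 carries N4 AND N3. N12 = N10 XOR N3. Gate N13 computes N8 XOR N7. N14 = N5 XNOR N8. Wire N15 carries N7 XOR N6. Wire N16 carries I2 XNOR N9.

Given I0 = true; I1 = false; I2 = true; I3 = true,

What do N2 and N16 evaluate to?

N1 = I0 XOR I1 = true XOR false = true
N2 = I3 XOR I2 = true XOR true = false
N3 = I2 XOR I3 = true XOR true = false
N4 = N1 AND I1 AND N3 = true AND false AND false = false
N9 = N1 XOR N4 = true XOR false = true
N16 = I2 XNOR N9 = true XNOR true = true

N2 = false  N16 = true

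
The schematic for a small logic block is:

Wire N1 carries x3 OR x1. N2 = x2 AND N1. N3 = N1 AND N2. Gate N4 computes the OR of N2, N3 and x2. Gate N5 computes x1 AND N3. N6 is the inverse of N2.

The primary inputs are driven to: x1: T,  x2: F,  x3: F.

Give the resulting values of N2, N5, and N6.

N1 = x3 OR x1 = F OR T = T
N2 = x2 AND N1 = F AND T = F
N3 = N1 AND N2 = T AND F = F
N5 = x1 AND N3 = T AND F = F
N6 = NOT N2 = NOT F = T

N2 = F  N5 = F  N6 = T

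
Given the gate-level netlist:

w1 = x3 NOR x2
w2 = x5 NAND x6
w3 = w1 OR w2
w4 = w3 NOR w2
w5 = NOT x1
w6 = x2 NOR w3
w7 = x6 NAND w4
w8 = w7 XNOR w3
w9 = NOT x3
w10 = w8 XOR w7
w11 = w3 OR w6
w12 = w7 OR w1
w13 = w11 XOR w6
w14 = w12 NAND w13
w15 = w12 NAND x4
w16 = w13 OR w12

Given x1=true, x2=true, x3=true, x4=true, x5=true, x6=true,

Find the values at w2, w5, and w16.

w2 = false, w5 = false, w16 = false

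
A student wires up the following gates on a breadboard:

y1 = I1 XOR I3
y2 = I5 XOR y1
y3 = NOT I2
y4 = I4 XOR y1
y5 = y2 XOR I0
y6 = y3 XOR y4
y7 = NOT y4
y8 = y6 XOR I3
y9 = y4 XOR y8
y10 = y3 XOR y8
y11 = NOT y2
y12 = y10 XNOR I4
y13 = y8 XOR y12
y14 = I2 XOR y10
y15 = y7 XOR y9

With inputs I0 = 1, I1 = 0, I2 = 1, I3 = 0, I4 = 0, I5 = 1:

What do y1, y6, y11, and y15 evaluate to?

y1 = 0; y6 = 0; y11 = 0; y15 = 1

y1 = I1 XOR I3 = 0 XOR 0 = 0
y2 = I5 XOR y1 = 1 XOR 0 = 1
y3 = NOT I2 = NOT 1 = 0
y4 = I4 XOR y1 = 0 XOR 0 = 0
y6 = y3 XOR y4 = 0 XOR 0 = 0
y7 = NOT y4 = NOT 0 = 1
y8 = y6 XOR I3 = 0 XOR 0 = 0
y9 = y4 XOR y8 = 0 XOR 0 = 0
y11 = NOT y2 = NOT 1 = 0
y15 = y7 XOR y9 = 1 XOR 0 = 1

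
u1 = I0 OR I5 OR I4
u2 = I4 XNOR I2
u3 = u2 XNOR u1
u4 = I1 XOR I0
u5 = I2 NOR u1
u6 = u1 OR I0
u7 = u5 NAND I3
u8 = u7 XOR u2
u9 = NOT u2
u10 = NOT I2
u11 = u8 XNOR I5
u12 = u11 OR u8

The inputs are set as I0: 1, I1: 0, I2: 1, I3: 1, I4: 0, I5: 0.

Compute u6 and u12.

u6 = 1; u12 = 1

u1 = I0 OR I5 OR I4 = 1 OR 0 OR 0 = 1
u2 = I4 XNOR I2 = 0 XNOR 1 = 0
u5 = I2 NOR u1 = 1 NOR 1 = 0
u6 = u1 OR I0 = 1 OR 1 = 1
u7 = u5 NAND I3 = 0 NAND 1 = 1
u8 = u7 XOR u2 = 1 XOR 0 = 1
u11 = u8 XNOR I5 = 1 XNOR 0 = 0
u12 = u11 OR u8 = 0 OR 1 = 1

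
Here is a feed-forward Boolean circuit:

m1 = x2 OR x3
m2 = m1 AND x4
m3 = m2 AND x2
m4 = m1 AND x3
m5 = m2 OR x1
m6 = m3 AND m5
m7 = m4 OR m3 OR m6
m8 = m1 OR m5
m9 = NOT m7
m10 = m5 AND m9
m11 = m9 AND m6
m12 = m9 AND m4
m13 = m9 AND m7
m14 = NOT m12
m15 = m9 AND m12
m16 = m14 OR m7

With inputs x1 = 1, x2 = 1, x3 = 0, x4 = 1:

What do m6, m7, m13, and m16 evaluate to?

m1 = x2 OR x3 = 1 OR 0 = 1
m2 = m1 AND x4 = 1 AND 1 = 1
m3 = m2 AND x2 = 1 AND 1 = 1
m4 = m1 AND x3 = 1 AND 0 = 0
m5 = m2 OR x1 = 1 OR 1 = 1
m6 = m3 AND m5 = 1 AND 1 = 1
m7 = m4 OR m3 OR m6 = 0 OR 1 OR 1 = 1
m9 = NOT m7 = NOT 1 = 0
m12 = m9 AND m4 = 0 AND 0 = 0
m13 = m9 AND m7 = 0 AND 1 = 0
m14 = NOT m12 = NOT 0 = 1
m16 = m14 OR m7 = 1 OR 1 = 1

m6 = 1; m7 = 1; m13 = 0; m16 = 1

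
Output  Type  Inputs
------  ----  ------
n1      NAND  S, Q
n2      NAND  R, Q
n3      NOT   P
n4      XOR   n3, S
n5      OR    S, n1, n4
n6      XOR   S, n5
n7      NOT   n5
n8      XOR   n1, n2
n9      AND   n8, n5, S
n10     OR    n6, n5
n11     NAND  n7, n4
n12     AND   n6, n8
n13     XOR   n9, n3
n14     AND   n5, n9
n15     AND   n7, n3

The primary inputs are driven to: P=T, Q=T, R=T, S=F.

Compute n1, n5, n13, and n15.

n1 = S NAND Q = F NAND T = T
n2 = R NAND Q = T NAND T = F
n3 = NOT P = NOT T = F
n4 = n3 XOR S = F XOR F = F
n5 = S OR n1 OR n4 = F OR T OR F = T
n7 = NOT n5 = NOT T = F
n8 = n1 XOR n2 = T XOR F = T
n9 = n8 AND n5 AND S = T AND T AND F = F
n13 = n9 XOR n3 = F XOR F = F
n15 = n7 AND n3 = F AND F = F

n1 = T, n5 = T, n13 = F, n15 = F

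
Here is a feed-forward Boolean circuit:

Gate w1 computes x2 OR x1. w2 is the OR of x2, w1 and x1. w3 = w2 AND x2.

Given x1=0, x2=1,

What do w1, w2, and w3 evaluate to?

w1 = 1  w2 = 1  w3 = 1

w1 = x2 OR x1 = 1 OR 0 = 1
w2 = x2 OR w1 OR x1 = 1 OR 1 OR 0 = 1
w3 = w2 AND x2 = 1 AND 1 = 1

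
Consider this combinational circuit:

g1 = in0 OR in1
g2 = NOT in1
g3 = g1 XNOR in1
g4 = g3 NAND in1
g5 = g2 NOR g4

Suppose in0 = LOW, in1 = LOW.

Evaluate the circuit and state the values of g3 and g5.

g3 = HIGH; g5 = LOW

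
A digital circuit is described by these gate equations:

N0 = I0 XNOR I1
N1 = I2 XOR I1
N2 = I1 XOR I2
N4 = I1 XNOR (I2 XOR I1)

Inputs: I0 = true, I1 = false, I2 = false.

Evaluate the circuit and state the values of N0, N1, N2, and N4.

N0 = false; N1 = false; N2 = false; N4 = true

N0 = true XNOR false = false
N1 = false XOR false = false
N2 = false XOR false = false
N4 = false XNOR (false XOR false) = true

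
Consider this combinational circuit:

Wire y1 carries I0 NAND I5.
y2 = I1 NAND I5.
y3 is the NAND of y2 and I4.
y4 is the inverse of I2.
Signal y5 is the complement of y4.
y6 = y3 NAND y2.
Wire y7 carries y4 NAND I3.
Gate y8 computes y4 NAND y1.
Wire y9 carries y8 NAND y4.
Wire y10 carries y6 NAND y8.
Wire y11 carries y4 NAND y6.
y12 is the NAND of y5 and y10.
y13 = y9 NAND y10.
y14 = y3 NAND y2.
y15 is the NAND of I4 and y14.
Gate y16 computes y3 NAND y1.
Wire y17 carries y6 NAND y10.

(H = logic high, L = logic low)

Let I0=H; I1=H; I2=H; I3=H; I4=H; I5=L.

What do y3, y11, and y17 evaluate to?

y1 = I0 NAND I5 = H NAND L = H
y2 = I1 NAND I5 = H NAND L = H
y3 = y2 NAND I4 = H NAND H = L
y4 = NOT I2 = NOT H = L
y6 = y3 NAND y2 = L NAND H = H
y8 = y4 NAND y1 = L NAND H = H
y10 = y6 NAND y8 = H NAND H = L
y11 = y4 NAND y6 = L NAND H = H
y17 = y6 NAND y10 = H NAND L = H

y3 = L, y11 = H, y17 = H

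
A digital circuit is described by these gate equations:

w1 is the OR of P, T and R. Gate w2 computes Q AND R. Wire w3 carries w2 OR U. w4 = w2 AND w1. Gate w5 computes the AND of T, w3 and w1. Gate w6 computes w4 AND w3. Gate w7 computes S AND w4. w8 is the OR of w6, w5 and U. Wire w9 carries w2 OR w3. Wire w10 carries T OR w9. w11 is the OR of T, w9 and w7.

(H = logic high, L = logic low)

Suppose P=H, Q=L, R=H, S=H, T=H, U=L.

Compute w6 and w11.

w6 = L, w11 = H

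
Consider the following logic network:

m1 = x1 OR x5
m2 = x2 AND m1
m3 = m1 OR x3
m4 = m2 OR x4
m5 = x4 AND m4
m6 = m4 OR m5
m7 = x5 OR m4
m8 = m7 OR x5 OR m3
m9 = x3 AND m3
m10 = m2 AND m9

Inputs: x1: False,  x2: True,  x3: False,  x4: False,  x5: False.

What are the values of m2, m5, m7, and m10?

m1 = x1 OR x5 = False OR False = False
m2 = x2 AND m1 = True AND False = False
m3 = m1 OR x3 = False OR False = False
m4 = m2 OR x4 = False OR False = False
m5 = x4 AND m4 = False AND False = False
m7 = x5 OR m4 = False OR False = False
m9 = x3 AND m3 = False AND False = False
m10 = m2 AND m9 = False AND False = False

m2 = False; m5 = False; m7 = False; m10 = False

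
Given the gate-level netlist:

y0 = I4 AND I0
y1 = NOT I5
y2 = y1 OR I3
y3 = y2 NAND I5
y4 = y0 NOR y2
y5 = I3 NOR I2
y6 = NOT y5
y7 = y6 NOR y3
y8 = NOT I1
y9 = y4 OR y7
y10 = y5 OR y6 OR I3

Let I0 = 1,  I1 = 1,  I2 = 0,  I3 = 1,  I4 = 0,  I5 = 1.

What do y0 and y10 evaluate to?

y0 = I4 AND I0 = 0 AND 1 = 0
y5 = I3 NOR I2 = 1 NOR 0 = 0
y6 = NOT y5 = NOT 0 = 1
y10 = y5 OR y6 OR I3 = 0 OR 1 OR 1 = 1

y0 = 0; y10 = 1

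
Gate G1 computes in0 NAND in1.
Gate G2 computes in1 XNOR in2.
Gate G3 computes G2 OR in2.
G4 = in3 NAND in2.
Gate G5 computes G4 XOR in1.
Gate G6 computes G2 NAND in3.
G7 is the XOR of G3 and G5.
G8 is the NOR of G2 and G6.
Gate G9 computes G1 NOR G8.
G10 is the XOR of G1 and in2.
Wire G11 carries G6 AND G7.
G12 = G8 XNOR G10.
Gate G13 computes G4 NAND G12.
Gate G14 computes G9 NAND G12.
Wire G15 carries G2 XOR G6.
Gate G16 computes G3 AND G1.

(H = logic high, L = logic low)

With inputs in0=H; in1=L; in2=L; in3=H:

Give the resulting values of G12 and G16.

G1 = in0 NAND in1 = H NAND L = H
G2 = in1 XNOR in2 = L XNOR L = H
G3 = G2 OR in2 = H OR L = H
G6 = G2 NAND in3 = H NAND H = L
G8 = G2 NOR G6 = H NOR L = L
G10 = G1 XOR in2 = H XOR L = H
G12 = G8 XNOR G10 = L XNOR H = L
G16 = G3 AND G1 = H AND H = H

G12 = L  G16 = H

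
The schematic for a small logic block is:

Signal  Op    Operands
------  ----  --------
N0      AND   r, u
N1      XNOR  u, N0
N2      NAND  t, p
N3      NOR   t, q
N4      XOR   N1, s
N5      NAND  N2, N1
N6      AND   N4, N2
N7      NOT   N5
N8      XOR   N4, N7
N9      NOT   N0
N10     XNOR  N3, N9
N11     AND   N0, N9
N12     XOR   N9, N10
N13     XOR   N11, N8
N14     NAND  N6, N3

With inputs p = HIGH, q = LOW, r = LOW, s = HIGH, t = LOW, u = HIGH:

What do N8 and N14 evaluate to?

N0 = r AND u = LOW AND HIGH = LOW
N1 = u XNOR N0 = HIGH XNOR LOW = LOW
N2 = t NAND p = LOW NAND HIGH = HIGH
N3 = t NOR q = LOW NOR LOW = HIGH
N4 = N1 XOR s = LOW XOR HIGH = HIGH
N5 = N2 NAND N1 = HIGH NAND LOW = HIGH
N6 = N4 AND N2 = HIGH AND HIGH = HIGH
N7 = NOT N5 = NOT HIGH = LOW
N8 = N4 XOR N7 = HIGH XOR LOW = HIGH
N14 = N6 NAND N3 = HIGH NAND HIGH = LOW

N8 = HIGH, N14 = LOW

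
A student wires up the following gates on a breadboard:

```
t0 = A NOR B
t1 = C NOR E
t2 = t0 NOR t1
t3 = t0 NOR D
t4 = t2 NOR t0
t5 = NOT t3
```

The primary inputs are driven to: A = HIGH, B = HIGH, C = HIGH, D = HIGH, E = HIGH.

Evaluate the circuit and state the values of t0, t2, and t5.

t0 = A NOR B = HIGH NOR HIGH = LOW
t1 = C NOR E = HIGH NOR HIGH = LOW
t2 = t0 NOR t1 = LOW NOR LOW = HIGH
t3 = t0 NOR D = LOW NOR HIGH = LOW
t5 = NOT t3 = NOT LOW = HIGH

t0 = LOW  t2 = HIGH  t5 = HIGH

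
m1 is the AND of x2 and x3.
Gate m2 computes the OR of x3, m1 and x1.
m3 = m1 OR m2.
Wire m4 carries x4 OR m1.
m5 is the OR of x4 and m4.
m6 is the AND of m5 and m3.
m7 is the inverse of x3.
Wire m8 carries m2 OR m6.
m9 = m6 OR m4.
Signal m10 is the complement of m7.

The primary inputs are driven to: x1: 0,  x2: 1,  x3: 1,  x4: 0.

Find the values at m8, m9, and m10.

m1 = x2 AND x3 = 1 AND 1 = 1
m2 = x3 OR m1 OR x1 = 1 OR 1 OR 0 = 1
m3 = m1 OR m2 = 1 OR 1 = 1
m4 = x4 OR m1 = 0 OR 1 = 1
m5 = x4 OR m4 = 0 OR 1 = 1
m6 = m5 AND m3 = 1 AND 1 = 1
m7 = NOT x3 = NOT 1 = 0
m8 = m2 OR m6 = 1 OR 1 = 1
m9 = m6 OR m4 = 1 OR 1 = 1
m10 = NOT m7 = NOT 0 = 1

m8 = 1, m9 = 1, m10 = 1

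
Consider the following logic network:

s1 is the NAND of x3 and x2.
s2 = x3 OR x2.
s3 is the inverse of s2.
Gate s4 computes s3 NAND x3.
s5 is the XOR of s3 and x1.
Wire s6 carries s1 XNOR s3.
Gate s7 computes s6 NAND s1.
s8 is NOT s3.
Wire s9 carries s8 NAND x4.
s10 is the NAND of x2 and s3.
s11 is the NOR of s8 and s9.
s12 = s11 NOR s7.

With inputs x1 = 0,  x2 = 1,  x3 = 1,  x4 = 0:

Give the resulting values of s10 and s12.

s10 = 1; s12 = 0

s1 = x3 NAND x2 = 1 NAND 1 = 0
s2 = x3 OR x2 = 1 OR 1 = 1
s3 = NOT s2 = NOT 1 = 0
s6 = s1 XNOR s3 = 0 XNOR 0 = 1
s7 = s6 NAND s1 = 1 NAND 0 = 1
s8 = NOT s3 = NOT 0 = 1
s9 = s8 NAND x4 = 1 NAND 0 = 1
s10 = x2 NAND s3 = 1 NAND 0 = 1
s11 = s8 NOR s9 = 1 NOR 1 = 0
s12 = s11 NOR s7 = 0 NOR 1 = 0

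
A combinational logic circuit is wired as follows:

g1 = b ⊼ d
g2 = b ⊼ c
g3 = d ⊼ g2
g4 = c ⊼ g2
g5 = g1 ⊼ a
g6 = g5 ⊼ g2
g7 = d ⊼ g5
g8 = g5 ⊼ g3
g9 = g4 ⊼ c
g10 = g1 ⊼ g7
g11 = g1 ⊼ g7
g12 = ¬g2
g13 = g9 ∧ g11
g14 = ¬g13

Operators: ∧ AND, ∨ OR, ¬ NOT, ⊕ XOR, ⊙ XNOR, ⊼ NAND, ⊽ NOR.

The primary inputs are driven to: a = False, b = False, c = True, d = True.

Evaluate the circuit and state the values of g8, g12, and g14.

g1 = b NAND d = False NAND True = True
g2 = b NAND c = False NAND True = True
g3 = d NAND g2 = True NAND True = False
g4 = c NAND g2 = True NAND True = False
g5 = g1 NAND a = True NAND False = True
g7 = d NAND g5 = True NAND True = False
g8 = g5 NAND g3 = True NAND False = True
g9 = g4 NAND c = False NAND True = True
g11 = g1 NAND g7 = True NAND False = True
g12 = NOT g2 = NOT True = False
g13 = g9 AND g11 = True AND True = True
g14 = NOT g13 = NOT True = False

g8 = True, g12 = False, g14 = False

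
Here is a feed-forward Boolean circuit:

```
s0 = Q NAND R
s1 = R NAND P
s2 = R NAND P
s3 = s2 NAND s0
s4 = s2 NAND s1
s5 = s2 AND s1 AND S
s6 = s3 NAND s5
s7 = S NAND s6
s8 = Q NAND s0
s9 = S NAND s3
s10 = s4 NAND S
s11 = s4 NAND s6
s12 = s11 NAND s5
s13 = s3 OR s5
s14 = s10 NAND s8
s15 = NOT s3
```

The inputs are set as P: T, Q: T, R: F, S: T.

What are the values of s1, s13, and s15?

s1 = T, s13 = T, s15 = T

s0 = Q NAND R = T NAND F = T
s1 = R NAND P = F NAND T = T
s2 = R NAND P = F NAND T = T
s3 = s2 NAND s0 = T NAND T = F
s5 = s2 AND s1 AND S = T AND T AND T = T
s13 = s3 OR s5 = F OR T = T
s15 = NOT s3 = NOT F = T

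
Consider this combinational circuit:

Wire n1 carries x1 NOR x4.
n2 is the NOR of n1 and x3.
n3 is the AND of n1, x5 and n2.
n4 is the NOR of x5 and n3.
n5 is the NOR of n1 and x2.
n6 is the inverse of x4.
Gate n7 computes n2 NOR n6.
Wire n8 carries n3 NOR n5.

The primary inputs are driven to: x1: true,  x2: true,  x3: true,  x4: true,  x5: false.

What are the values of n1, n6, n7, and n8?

n1 = false; n6 = false; n7 = true; n8 = true

n1 = x1 NOR x4 = true NOR true = false
n2 = n1 NOR x3 = false NOR true = false
n3 = n1 AND x5 AND n2 = false AND false AND false = false
n5 = n1 NOR x2 = false NOR true = false
n6 = NOT x4 = NOT true = false
n7 = n2 NOR n6 = false NOR false = true
n8 = n3 NOR n5 = false NOR false = true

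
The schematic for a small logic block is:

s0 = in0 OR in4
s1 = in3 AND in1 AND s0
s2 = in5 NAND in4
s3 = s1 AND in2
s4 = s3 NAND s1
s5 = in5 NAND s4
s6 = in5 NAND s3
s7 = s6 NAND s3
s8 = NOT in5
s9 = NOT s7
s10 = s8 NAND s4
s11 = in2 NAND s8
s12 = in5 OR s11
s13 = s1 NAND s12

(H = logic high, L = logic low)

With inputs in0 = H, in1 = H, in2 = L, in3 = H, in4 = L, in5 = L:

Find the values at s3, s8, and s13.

s0 = in0 OR in4 = H OR L = H
s1 = in3 AND in1 AND s0 = H AND H AND H = H
s3 = s1 AND in2 = H AND L = L
s8 = NOT in5 = NOT L = H
s11 = in2 NAND s8 = L NAND H = H
s12 = in5 OR s11 = L OR H = H
s13 = s1 NAND s12 = H NAND H = L

s3 = L; s8 = H; s13 = L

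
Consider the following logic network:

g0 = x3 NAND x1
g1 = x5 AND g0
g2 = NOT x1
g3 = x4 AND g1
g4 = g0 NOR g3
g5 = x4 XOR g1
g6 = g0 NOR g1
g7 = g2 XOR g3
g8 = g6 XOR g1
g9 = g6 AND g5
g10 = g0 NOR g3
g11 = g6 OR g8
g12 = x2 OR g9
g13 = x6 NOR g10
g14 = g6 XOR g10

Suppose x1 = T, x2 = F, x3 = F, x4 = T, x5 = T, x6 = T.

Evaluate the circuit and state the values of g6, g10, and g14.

g6 = F, g10 = F, g14 = F

g0 = x3 NAND x1 = F NAND T = T
g1 = x5 AND g0 = T AND T = T
g3 = x4 AND g1 = T AND T = T
g6 = g0 NOR g1 = T NOR T = F
g10 = g0 NOR g3 = T NOR T = F
g14 = g6 XOR g10 = F XOR F = F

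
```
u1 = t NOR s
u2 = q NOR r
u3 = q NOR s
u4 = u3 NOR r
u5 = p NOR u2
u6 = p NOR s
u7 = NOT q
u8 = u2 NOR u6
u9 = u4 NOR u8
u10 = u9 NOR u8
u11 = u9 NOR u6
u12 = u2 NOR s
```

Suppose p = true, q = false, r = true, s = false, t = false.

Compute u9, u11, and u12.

u2 = q NOR r = false NOR true = false
u3 = q NOR s = false NOR false = true
u4 = u3 NOR r = true NOR true = false
u6 = p NOR s = true NOR false = false
u8 = u2 NOR u6 = false NOR false = true
u9 = u4 NOR u8 = false NOR true = false
u11 = u9 NOR u6 = false NOR false = true
u12 = u2 NOR s = false NOR false = true

u9 = false; u11 = true; u12 = true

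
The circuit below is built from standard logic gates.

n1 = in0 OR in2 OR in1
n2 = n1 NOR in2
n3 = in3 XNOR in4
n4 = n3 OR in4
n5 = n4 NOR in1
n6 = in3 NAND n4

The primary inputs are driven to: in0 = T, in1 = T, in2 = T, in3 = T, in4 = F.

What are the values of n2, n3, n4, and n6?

n1 = in0 OR in2 OR in1 = T OR T OR T = T
n2 = n1 NOR in2 = T NOR T = F
n3 = in3 XNOR in4 = T XNOR F = F
n4 = n3 OR in4 = F OR F = F
n6 = in3 NAND n4 = T NAND F = T

n2 = F, n3 = F, n4 = F, n6 = T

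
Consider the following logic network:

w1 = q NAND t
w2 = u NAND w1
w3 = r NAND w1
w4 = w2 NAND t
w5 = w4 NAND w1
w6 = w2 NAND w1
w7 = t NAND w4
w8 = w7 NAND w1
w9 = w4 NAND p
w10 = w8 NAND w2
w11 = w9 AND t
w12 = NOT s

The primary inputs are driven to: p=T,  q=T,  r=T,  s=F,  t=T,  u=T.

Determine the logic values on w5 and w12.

w5 = T, w12 = T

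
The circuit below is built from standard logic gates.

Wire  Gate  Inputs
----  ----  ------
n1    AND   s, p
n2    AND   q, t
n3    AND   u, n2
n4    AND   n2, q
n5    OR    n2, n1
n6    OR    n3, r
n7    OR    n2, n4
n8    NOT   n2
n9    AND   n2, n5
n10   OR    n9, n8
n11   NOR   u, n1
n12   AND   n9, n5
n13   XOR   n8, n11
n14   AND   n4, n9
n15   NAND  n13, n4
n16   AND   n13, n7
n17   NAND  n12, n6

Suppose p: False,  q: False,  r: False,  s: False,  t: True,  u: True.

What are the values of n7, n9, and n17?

n1 = s AND p = False AND False = False
n2 = q AND t = False AND True = False
n3 = u AND n2 = True AND False = False
n4 = n2 AND q = False AND False = False
n5 = n2 OR n1 = False OR False = False
n6 = n3 OR r = False OR False = False
n7 = n2 OR n4 = False OR False = False
n9 = n2 AND n5 = False AND False = False
n12 = n9 AND n5 = False AND False = False
n17 = n12 NAND n6 = False NAND False = True

n7 = False, n9 = False, n17 = True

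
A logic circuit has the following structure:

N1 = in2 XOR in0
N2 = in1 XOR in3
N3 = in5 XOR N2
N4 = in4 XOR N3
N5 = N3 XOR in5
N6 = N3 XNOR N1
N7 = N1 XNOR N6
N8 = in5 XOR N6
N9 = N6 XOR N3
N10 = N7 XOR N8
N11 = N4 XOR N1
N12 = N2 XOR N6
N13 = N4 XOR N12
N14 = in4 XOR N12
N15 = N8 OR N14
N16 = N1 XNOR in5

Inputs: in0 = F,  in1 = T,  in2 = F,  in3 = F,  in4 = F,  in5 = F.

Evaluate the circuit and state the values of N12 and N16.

N12 = T  N16 = T

N1 = in2 XOR in0 = F XOR F = F
N2 = in1 XOR in3 = T XOR F = T
N3 = in5 XOR N2 = F XOR T = T
N6 = N3 XNOR N1 = T XNOR F = F
N12 = N2 XOR N6 = T XOR F = T
N16 = N1 XNOR in5 = F XNOR F = T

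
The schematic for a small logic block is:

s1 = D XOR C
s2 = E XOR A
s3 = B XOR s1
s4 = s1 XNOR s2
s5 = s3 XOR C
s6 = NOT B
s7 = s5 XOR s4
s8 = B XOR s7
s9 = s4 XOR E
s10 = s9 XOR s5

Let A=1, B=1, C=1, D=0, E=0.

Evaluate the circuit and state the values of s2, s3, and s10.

s2 = 1  s3 = 0  s10 = 0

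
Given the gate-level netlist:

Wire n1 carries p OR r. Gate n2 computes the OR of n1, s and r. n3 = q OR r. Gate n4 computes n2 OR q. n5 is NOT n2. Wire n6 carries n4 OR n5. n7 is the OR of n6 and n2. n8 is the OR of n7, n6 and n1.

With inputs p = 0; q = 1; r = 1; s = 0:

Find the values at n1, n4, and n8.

n1 = 1, n4 = 1, n8 = 1

n1 = p OR r = 0 OR 1 = 1
n2 = n1 OR s OR r = 1 OR 0 OR 1 = 1
n4 = n2 OR q = 1 OR 1 = 1
n5 = NOT n2 = NOT 1 = 0
n6 = n4 OR n5 = 1 OR 0 = 1
n7 = n6 OR n2 = 1 OR 1 = 1
n8 = n7 OR n6 OR n1 = 1 OR 1 OR 1 = 1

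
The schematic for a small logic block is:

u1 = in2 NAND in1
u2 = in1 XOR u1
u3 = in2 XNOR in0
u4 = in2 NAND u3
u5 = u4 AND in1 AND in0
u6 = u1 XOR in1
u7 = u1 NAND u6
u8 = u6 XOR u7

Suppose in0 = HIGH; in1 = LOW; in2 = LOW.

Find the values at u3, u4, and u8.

u1 = in2 NAND in1 = LOW NAND LOW = HIGH
u3 = in2 XNOR in0 = LOW XNOR HIGH = LOW
u4 = in2 NAND u3 = LOW NAND LOW = HIGH
u6 = u1 XOR in1 = HIGH XOR LOW = HIGH
u7 = u1 NAND u6 = HIGH NAND HIGH = LOW
u8 = u6 XOR u7 = HIGH XOR LOW = HIGH

u3 = LOW, u4 = HIGH, u8 = HIGH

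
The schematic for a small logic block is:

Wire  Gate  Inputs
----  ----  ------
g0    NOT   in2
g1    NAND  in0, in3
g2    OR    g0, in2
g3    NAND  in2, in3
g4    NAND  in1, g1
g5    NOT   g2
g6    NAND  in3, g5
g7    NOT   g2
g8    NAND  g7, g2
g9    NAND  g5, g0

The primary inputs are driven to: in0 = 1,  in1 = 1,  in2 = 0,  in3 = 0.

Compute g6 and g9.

g0 = NOT in2 = NOT 0 = 1
g2 = g0 OR in2 = 1 OR 0 = 1
g5 = NOT g2 = NOT 1 = 0
g6 = in3 NAND g5 = 0 NAND 0 = 1
g9 = g5 NAND g0 = 0 NAND 1 = 1

g6 = 1, g9 = 1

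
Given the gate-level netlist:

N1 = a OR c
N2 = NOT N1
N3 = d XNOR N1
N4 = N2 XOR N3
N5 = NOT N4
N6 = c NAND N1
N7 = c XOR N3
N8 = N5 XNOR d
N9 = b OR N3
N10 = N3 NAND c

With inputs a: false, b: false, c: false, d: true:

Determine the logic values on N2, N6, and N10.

N1 = a OR c = false OR false = false
N2 = NOT N1 = NOT false = true
N3 = d XNOR N1 = true XNOR false = false
N6 = c NAND N1 = false NAND false = true
N10 = N3 NAND c = false NAND false = true

N2 = true, N6 = true, N10 = true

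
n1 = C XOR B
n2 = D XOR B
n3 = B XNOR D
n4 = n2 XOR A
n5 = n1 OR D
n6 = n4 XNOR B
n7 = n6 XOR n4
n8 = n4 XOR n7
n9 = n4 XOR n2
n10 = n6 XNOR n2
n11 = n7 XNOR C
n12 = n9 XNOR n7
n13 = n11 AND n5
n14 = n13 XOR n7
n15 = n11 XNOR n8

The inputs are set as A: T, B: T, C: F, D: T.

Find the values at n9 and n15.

n9 = T, n15 = T

n2 = D XOR B = T XOR T = F
n4 = n2 XOR A = F XOR T = T
n6 = n4 XNOR B = T XNOR T = T
n7 = n6 XOR n4 = T XOR T = F
n8 = n4 XOR n7 = T XOR F = T
n9 = n4 XOR n2 = T XOR F = T
n11 = n7 XNOR C = F XNOR F = T
n15 = n11 XNOR n8 = T XNOR T = T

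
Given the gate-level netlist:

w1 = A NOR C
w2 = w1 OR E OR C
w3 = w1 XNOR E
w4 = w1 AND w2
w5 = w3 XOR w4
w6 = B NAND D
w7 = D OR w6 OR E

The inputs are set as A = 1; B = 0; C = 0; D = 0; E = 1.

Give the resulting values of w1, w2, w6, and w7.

w1 = 0  w2 = 1  w6 = 1  w7 = 1

w1 = A NOR C = 1 NOR 0 = 0
w2 = w1 OR E OR C = 0 OR 1 OR 0 = 1
w6 = B NAND D = 0 NAND 0 = 1
w7 = D OR w6 OR E = 0 OR 1 OR 1 = 1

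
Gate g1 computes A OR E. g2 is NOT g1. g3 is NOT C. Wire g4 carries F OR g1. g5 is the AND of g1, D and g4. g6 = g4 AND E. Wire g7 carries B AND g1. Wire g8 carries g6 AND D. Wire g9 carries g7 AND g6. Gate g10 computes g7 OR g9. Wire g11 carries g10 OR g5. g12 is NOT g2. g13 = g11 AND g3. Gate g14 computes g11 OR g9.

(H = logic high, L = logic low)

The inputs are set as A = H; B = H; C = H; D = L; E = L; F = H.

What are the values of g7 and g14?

g7 = H, g14 = H

g1 = A OR E = H OR L = H
g4 = F OR g1 = H OR H = H
g5 = g1 AND D AND g4 = H AND L AND H = L
g6 = g4 AND E = H AND L = L
g7 = B AND g1 = H AND H = H
g9 = g7 AND g6 = H AND L = L
g10 = g7 OR g9 = H OR L = H
g11 = g10 OR g5 = H OR L = H
g14 = g11 OR g9 = H OR L = H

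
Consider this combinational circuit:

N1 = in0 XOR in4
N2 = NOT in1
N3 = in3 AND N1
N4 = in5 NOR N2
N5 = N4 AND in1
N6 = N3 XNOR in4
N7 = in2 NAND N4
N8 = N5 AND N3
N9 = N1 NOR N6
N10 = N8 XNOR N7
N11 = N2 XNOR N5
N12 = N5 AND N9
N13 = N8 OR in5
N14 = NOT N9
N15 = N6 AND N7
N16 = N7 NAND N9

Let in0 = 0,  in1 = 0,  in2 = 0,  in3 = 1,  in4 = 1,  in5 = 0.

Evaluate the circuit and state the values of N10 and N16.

N1 = in0 XOR in4 = 0 XOR 1 = 1
N2 = NOT in1 = NOT 0 = 1
N3 = in3 AND N1 = 1 AND 1 = 1
N4 = in5 NOR N2 = 0 NOR 1 = 0
N5 = N4 AND in1 = 0 AND 0 = 0
N6 = N3 XNOR in4 = 1 XNOR 1 = 1
N7 = in2 NAND N4 = 0 NAND 0 = 1
N8 = N5 AND N3 = 0 AND 1 = 0
N9 = N1 NOR N6 = 1 NOR 1 = 0
N10 = N8 XNOR N7 = 0 XNOR 1 = 0
N16 = N7 NAND N9 = 1 NAND 0 = 1

N10 = 0, N16 = 1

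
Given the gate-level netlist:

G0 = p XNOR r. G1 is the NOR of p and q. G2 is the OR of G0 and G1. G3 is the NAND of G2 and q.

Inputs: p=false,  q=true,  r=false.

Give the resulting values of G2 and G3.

G2 = true, G3 = false

G0 = p XNOR r = false XNOR false = true
G1 = p NOR q = false NOR true = false
G2 = G0 OR G1 = true OR false = true
G3 = G2 NAND q = true NAND true = false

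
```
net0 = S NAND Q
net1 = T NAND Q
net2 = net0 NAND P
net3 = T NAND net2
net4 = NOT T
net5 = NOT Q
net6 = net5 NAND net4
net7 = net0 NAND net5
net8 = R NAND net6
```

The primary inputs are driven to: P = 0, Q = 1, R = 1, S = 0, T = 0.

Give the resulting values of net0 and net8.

net0 = 1; net8 = 0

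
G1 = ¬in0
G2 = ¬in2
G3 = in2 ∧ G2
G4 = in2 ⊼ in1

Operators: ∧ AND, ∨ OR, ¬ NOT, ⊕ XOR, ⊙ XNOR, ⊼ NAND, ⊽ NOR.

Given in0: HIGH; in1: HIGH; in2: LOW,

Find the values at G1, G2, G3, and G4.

G1 = LOW; G2 = HIGH; G3 = LOW; G4 = HIGH

G1 = NOT in0 = NOT HIGH = LOW
G2 = NOT in2 = NOT LOW = HIGH
G3 = in2 AND G2 = LOW AND HIGH = LOW
G4 = in2 NAND in1 = LOW NAND HIGH = HIGH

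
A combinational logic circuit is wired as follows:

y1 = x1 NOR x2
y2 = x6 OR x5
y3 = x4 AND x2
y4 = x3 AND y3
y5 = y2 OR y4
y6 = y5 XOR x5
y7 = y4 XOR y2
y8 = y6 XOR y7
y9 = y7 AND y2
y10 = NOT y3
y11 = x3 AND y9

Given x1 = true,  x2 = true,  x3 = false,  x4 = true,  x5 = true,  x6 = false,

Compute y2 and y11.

y2 = true  y11 = false

y2 = x6 OR x5 = false OR true = true
y3 = x4 AND x2 = true AND true = true
y4 = x3 AND y3 = false AND true = false
y7 = y4 XOR y2 = false XOR true = true
y9 = y7 AND y2 = true AND true = true
y11 = x3 AND y9 = false AND true = false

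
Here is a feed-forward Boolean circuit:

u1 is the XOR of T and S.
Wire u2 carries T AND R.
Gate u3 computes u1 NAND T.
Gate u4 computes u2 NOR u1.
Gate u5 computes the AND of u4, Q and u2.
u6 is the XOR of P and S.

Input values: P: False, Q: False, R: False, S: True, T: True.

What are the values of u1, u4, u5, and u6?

u1 = False  u4 = True  u5 = False  u6 = True

u1 = T XOR S = True XOR True = False
u2 = T AND R = True AND False = False
u4 = u2 NOR u1 = False NOR False = True
u5 = u4 AND Q AND u2 = True AND False AND False = False
u6 = P XOR S = False XOR True = True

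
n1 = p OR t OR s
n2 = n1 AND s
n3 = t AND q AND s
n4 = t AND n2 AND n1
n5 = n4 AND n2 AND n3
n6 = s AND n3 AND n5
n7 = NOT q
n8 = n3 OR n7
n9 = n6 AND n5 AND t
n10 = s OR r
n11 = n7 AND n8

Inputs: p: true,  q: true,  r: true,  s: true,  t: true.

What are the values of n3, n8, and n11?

n3 = true; n8 = true; n11 = false

n3 = t AND q AND s = true AND true AND true = true
n7 = NOT q = NOT true = false
n8 = n3 OR n7 = true OR false = true
n11 = n7 AND n8 = false AND true = false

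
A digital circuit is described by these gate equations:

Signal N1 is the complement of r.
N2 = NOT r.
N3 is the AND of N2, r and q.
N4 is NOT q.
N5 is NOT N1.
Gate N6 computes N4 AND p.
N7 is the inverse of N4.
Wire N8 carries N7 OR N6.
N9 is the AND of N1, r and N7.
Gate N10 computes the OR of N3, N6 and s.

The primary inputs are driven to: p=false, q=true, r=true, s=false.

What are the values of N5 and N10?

N5 = true, N10 = false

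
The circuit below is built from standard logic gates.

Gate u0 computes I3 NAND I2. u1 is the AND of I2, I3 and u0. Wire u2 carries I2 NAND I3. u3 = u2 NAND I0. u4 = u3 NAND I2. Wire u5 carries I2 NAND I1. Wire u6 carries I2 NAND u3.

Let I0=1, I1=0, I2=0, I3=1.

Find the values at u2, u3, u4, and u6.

u2 = I2 NAND I3 = 0 NAND 1 = 1
u3 = u2 NAND I0 = 1 NAND 1 = 0
u4 = u3 NAND I2 = 0 NAND 0 = 1
u6 = I2 NAND u3 = 0 NAND 0 = 1

u2 = 1, u3 = 0, u4 = 1, u6 = 1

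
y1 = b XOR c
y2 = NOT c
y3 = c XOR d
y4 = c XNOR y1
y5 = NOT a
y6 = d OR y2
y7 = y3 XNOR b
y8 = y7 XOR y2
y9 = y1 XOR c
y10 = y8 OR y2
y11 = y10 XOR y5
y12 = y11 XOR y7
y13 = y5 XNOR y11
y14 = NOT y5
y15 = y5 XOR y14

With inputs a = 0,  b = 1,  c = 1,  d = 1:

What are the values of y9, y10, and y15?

y9 = 1; y10 = 0; y15 = 1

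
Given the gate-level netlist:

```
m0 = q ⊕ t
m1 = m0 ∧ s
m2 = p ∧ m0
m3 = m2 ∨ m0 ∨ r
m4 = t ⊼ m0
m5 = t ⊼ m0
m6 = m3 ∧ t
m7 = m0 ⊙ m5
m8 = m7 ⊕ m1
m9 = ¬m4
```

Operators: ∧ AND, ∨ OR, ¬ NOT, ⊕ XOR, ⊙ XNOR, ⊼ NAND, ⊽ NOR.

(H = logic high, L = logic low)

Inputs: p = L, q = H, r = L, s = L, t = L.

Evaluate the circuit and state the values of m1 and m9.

m1 = L  m9 = L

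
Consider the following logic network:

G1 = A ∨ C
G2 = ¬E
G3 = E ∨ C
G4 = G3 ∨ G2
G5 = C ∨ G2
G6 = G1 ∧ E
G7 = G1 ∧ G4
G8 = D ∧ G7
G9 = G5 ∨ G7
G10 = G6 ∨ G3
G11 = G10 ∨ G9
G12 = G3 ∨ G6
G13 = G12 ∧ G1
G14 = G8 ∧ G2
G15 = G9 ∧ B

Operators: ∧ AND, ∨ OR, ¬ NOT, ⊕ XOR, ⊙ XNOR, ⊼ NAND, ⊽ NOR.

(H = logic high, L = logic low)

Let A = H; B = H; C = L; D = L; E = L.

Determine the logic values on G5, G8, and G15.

G5 = H, G8 = L, G15 = H

G1 = A OR C = H OR L = H
G2 = NOT E = NOT L = H
G3 = E OR C = L OR L = L
G4 = G3 OR G2 = L OR H = H
G5 = C OR G2 = L OR H = H
G7 = G1 AND G4 = H AND H = H
G8 = D AND G7 = L AND H = L
G9 = G5 OR G7 = H OR H = H
G15 = G9 AND B = H AND H = H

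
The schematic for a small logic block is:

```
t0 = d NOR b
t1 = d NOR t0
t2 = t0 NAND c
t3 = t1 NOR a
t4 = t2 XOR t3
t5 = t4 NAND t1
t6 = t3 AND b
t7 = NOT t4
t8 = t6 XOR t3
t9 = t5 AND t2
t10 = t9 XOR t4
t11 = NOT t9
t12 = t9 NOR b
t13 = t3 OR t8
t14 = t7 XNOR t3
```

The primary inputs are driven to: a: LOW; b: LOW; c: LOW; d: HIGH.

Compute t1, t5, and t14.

t1 = LOW, t5 = HIGH, t14 = HIGH

t0 = d NOR b = HIGH NOR LOW = LOW
t1 = d NOR t0 = HIGH NOR LOW = LOW
t2 = t0 NAND c = LOW NAND LOW = HIGH
t3 = t1 NOR a = LOW NOR LOW = HIGH
t4 = t2 XOR t3 = HIGH XOR HIGH = LOW
t5 = t4 NAND t1 = LOW NAND LOW = HIGH
t7 = NOT t4 = NOT LOW = HIGH
t14 = t7 XNOR t3 = HIGH XNOR HIGH = HIGH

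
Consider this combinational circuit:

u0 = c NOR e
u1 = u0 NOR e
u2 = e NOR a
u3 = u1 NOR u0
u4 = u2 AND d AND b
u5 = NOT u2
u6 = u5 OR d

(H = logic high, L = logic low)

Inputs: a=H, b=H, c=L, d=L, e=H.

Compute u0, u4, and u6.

u0 = L, u4 = L, u6 = H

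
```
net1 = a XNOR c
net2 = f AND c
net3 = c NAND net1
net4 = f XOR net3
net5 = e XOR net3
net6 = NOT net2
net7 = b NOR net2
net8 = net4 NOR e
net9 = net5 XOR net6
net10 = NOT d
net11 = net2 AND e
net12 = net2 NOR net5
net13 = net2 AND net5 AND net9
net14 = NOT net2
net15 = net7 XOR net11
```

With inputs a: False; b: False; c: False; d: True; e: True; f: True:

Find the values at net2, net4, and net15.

net1 = a XNOR c = False XNOR False = True
net2 = f AND c = True AND False = False
net3 = c NAND net1 = False NAND True = True
net4 = f XOR net3 = True XOR True = False
net7 = b NOR net2 = False NOR False = True
net11 = net2 AND e = False AND True = False
net15 = net7 XOR net11 = True XOR False = True

net2 = False, net4 = False, net15 = True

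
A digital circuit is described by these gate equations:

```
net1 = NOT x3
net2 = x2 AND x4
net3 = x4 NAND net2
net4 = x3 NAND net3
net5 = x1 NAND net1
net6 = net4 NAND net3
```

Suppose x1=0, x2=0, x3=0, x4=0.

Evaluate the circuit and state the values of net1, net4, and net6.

net1 = 1; net4 = 1; net6 = 0

net1 = NOT x3 = NOT 0 = 1
net2 = x2 AND x4 = 0 AND 0 = 0
net3 = x4 NAND net2 = 0 NAND 0 = 1
net4 = x3 NAND net3 = 0 NAND 1 = 1
net6 = net4 NAND net3 = 1 NAND 1 = 0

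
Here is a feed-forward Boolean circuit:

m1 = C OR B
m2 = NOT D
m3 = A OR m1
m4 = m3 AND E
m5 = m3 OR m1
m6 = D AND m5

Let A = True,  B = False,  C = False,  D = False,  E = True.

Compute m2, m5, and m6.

m1 = C OR B = False OR False = False
m2 = NOT D = NOT False = True
m3 = A OR m1 = True OR False = True
m5 = m3 OR m1 = True OR False = True
m6 = D AND m5 = False AND True = False

m2 = True, m5 = True, m6 = False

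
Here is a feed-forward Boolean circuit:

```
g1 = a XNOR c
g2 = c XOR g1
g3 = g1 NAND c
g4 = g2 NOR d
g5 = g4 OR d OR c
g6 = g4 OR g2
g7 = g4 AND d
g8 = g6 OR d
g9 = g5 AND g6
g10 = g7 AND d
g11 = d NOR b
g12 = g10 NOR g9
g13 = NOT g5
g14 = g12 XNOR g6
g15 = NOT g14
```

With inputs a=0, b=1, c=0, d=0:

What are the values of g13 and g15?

g13 = 1, g15 = 0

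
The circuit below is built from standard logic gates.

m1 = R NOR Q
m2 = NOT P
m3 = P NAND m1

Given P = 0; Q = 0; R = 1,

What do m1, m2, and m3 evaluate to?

m1 = R NOR Q = 1 NOR 0 = 0
m2 = NOT P = NOT 0 = 1
m3 = P NAND m1 = 0 NAND 0 = 1

m1 = 0; m2 = 1; m3 = 1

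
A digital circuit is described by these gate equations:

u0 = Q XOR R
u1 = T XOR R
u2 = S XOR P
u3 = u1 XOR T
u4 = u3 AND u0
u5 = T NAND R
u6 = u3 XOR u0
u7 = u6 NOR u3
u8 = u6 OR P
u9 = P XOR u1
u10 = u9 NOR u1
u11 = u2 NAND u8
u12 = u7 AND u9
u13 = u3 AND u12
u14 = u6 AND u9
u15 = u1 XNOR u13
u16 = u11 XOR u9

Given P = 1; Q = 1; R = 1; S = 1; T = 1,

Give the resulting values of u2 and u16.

u0 = Q XOR R = 1 XOR 1 = 0
u1 = T XOR R = 1 XOR 1 = 0
u2 = S XOR P = 1 XOR 1 = 0
u3 = u1 XOR T = 0 XOR 1 = 1
u6 = u3 XOR u0 = 1 XOR 0 = 1
u8 = u6 OR P = 1 OR 1 = 1
u9 = P XOR u1 = 1 XOR 0 = 1
u11 = u2 NAND u8 = 0 NAND 1 = 1
u16 = u11 XOR u9 = 1 XOR 1 = 0

u2 = 0  u16 = 0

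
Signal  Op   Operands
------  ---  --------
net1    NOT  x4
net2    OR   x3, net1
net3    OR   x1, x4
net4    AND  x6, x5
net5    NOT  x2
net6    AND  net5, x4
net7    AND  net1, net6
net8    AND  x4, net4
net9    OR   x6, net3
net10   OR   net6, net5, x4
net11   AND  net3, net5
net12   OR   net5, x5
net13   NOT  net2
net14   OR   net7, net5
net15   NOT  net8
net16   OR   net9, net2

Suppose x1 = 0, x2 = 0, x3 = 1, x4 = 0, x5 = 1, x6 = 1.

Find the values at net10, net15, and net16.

net1 = NOT x4 = NOT 0 = 1
net2 = x3 OR net1 = 1 OR 1 = 1
net3 = x1 OR x4 = 0 OR 0 = 0
net4 = x6 AND x5 = 1 AND 1 = 1
net5 = NOT x2 = NOT 0 = 1
net6 = net5 AND x4 = 1 AND 0 = 0
net8 = x4 AND net4 = 0 AND 1 = 0
net9 = x6 OR net3 = 1 OR 0 = 1
net10 = net6 OR net5 OR x4 = 0 OR 1 OR 0 = 1
net15 = NOT net8 = NOT 0 = 1
net16 = net9 OR net2 = 1 OR 1 = 1

net10 = 1, net15 = 1, net16 = 1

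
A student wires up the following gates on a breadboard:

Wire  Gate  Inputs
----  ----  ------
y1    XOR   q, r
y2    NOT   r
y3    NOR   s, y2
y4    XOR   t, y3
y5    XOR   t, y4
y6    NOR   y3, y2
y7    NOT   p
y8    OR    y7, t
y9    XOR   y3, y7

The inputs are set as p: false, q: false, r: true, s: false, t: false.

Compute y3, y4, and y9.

y3 = true  y4 = true  y9 = false

y2 = NOT r = NOT true = false
y3 = s NOR y2 = false NOR false = true
y4 = t XOR y3 = false XOR true = true
y7 = NOT p = NOT false = true
y9 = y3 XOR y7 = true XOR true = false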